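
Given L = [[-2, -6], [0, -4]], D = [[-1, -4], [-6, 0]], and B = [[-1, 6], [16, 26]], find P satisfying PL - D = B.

P = [[1, -2], [-5, 1]]

PL = B + D = [[-2, 2], [10, 26]].
Since L sits to the right of P, P = (B + D)L⁻¹.
L has determinant 8; L⁻¹ = [[-1/2, 3/4], [0, -1/4]].
P = (B + D)L⁻¹ = [[1, -2], [-5, 1]].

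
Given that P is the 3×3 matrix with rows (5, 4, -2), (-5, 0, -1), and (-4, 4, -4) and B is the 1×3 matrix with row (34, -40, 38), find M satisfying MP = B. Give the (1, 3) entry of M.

-6

Since P sits to the right of M, M = BP⁻¹.
det P = -4, so P⁻¹ = [[-1, -2, 1], [4, 7, -15/4], [5, 9, -5]].
M = BP⁻¹ = [[34, -40, 38]] · [[-1, -2, 1], [4, 7, -15/4], [5, 9, -5]] = [[-4, -6, -6]].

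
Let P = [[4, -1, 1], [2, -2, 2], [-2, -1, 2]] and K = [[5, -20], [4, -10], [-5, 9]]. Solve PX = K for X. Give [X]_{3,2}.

Left-multiplying both sides by P⁻¹ gives X = P⁻¹K.
det P = -6, so P⁻¹ = [[1/3, -1/6, 0], [4/3, -5/3, 1], [1, -1, 1]].
X = P⁻¹K = [[1/3, -1/6, 0], [4/3, -5/3, 1], [1, -1, 1]] · [[5, -20], [4, -10], [-5, 9]] = [[1, -5], [-5, -1], [-4, -1]].

-1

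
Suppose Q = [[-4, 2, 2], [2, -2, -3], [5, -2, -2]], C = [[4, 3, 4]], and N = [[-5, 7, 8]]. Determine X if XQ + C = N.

XQ = N − C = [[-9, 4, 4]].
Right-multiplying both sides by Q⁻¹ gives X = (N − C)Q⁻¹.
Q has determinant -2; Q⁻¹ = [[1, 0, 1], [11/2, 1, 4], [-3, -1, -2]].
X = (N − C)Q⁻¹ = [[1, 0, -1]].

X = [[1, 0, -1]]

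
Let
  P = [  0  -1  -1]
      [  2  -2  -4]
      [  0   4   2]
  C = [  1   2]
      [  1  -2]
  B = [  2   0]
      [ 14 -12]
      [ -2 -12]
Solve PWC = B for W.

W = [[1, 1], [-1, 2], [0, -3]]

Isolating W: multiply by P⁻¹ from the left and C⁻¹ from the right, so W = P⁻¹BC⁻¹.
det P = -4; the adjugate gives P⁻¹ = [[-3, 1/2, -1/2], [1, 0, 1/2], [-2, 0, -1/2]].
C has determinant -4; C⁻¹ = [[1/2, 1/2], [1/4, -1/4]].
P⁻¹B = [[2, 0], [1, -6], [-3, 6]].
W = (P⁻¹B)C⁻¹ = [[1, 1], [-1, 2], [0, -3]].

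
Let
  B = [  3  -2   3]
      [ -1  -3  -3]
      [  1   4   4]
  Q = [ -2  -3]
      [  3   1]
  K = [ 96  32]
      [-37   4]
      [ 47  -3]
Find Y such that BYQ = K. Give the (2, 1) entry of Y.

Left-multiply by B⁻¹ and right-multiply by Q⁻¹: Y = B⁻¹KQ⁻¹.
det B = -5, so B⁻¹ = [[0, -4, -3], [-1/5, -9/5, -6/5], [1/5, 14/5, 11/5]].
det Q = 7; the adjugate gives Q⁻¹ = [[1/7, 3/7], [-3/7, -2/7]].
B⁻¹K = [[7, -7], [-9, -10], [19, 11]].
Y = (B⁻¹K)Q⁻¹ = [[4, 5], [3, -1], [-2, 5]].

3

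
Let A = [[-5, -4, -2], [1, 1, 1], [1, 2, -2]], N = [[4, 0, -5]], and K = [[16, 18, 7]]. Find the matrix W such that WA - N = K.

W = [[-4, -2, 2]]

WA = K + N = [[20, 18, 2]].
Since A sits to the right of W, W = (K + N)A⁻¹.
det A = 6, so A⁻¹ = [[-2/3, -2, -1/3], [1/2, 2, 1/2], [1/6, 1, -1/6]].
W = (K + N)A⁻¹ = [[-4, -2, 2]].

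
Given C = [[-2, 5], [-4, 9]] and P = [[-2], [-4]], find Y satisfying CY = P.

Y = [[1], [0]]

C is on the left of Y, so left-multiply by C⁻¹: Y = C⁻¹P.
det C = 2; the adjugate gives C⁻¹ = [[9/2, -5/2], [2, -1]].
Y = C⁻¹P = [[9/2, -5/2], [2, -1]] · [[-2], [-4]] = [[1], [0]].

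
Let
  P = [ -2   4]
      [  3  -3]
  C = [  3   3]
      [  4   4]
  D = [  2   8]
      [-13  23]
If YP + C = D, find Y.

YP = D − C = [[-1, 5], [-17, 19]].
Since P sits to the right of Y, Y = (D − C)P⁻¹.
det P = -6; the adjugate gives P⁻¹ = [[1/2, 2/3], [1/2, 1/3]].
Y = (D − C)P⁻¹ = [[2, 1], [1, -5]].

Y = [[2, 1], [1, -5]]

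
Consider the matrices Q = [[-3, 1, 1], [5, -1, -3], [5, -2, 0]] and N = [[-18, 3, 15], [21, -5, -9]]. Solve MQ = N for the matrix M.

Q is on the right of M, so right-multiply by Q⁻¹: M = NQ⁻¹.
det Q = -2, so Q⁻¹ = [[3, 1, 1], [15/2, 5/2, 2], [5/2, 1/2, 1]].
M = NQ⁻¹ = [[-18, 3, 15], [21, -5, -9]] · [[3, 1, 1], [15/2, 5/2, 2], [5/2, 1/2, 1]] = [[6, -3, 3], [3, 4, 2]].

M = [[6, -3, 3], [3, 4, 2]]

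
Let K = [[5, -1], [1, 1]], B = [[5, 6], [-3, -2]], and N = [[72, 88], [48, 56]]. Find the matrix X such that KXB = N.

X = [[4, 0], [5, -1]]

X = K⁻¹NB⁻¹ (apply K⁻¹ on the left and B⁻¹ on the right).
det K = 6; the adjugate gives K⁻¹ = [[1/6, 1/6], [-1/6, 5/6]].
det B = 8, so B⁻¹ = [[-1/4, -3/4], [3/8, 5/8]].
K⁻¹N = [[20, 24], [28, 32]].
X = (K⁻¹N)B⁻¹ = [[4, 0], [5, -1]].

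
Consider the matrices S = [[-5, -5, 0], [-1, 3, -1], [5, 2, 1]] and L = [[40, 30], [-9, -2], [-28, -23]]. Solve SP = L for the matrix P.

P = [[-3, -5], [-5, -1], [-3, 4]]

Since S multiplies P on the left, P = S⁻¹L.
det S = -5, so S⁻¹ = [[-1, -1, -1], [4/5, 1, 1], [17/5, 3, 4]].
P = S⁻¹L = [[-1, -1, -1], [4/5, 1, 1], [17/5, 3, 4]] · [[40, 30], [-9, -2], [-28, -23]] = [[-3, -5], [-5, -1], [-3, 4]].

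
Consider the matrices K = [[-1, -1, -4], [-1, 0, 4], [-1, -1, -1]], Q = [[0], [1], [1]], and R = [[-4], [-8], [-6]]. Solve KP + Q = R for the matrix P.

KP = R − Q = [[-4], [-9], [-7]].
Since K multiplies P on the left, P = K⁻¹(R − Q).
K has determinant -3; K⁻¹ = [[-4/3, -1, 4/3], [5/3, 1, -8/3], [-1/3, 0, 1/3]].
P = K⁻¹(R − Q) = [[5], [3], [-1]].

P = [[5], [3], [-1]]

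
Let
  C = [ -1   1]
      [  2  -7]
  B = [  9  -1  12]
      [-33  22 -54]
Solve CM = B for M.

M = [[-6, -3, -6], [3, -4, 6]]

Left-multiplying both sides by C⁻¹ gives M = C⁻¹B.
det C = 5, so C⁻¹ = [[-7/5, -1/5], [-2/5, -1/5]].
M = C⁻¹B = [[-7/5, -1/5], [-2/5, -1/5]] · [[9, -1, 12], [-33, 22, -54]] = [[-6, -3, -6], [3, -4, 6]].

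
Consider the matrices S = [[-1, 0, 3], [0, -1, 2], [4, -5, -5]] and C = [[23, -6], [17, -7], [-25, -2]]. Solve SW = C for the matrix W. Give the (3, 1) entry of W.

S is on the left of W, so left-multiply by S⁻¹: W = S⁻¹C.
det S = -3, so S⁻¹ = [[-5, 5, -1], [-8/3, 7/3, -2/3], [-4/3, 5/3, -1/3]].
W = S⁻¹C = [[-5, 5, -1], [-8/3, 7/3, -2/3], [-4/3, 5/3, -1/3]] · [[23, -6], [17, -7], [-25, -2]] = [[-5, -3], [-5, 1], [6, -3]].

6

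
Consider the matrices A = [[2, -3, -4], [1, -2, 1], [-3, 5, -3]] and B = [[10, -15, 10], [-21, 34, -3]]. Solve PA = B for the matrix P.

Right-multiplying both sides by A⁻¹ gives P = BA⁻¹.
det A = 6; the adjugate gives A⁻¹ = [[1/6, -29/6, -11/6], [0, -3, -1], [-1/6, -1/6, -1/6]].
P = BA⁻¹ = [[10, -15, 10], [-21, 34, -3]] · [[1/6, -29/6, -11/6], [0, -3, -1], [-1/6, -1/6, -1/6]] = [[0, -5, -5], [-3, 0, 5]].

P = [[0, -5, -5], [-3, 0, 5]]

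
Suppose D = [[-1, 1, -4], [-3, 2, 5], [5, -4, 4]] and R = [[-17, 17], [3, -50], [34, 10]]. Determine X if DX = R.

X = [[2, 6], [-3, -1], [3, -6]]

Left-multiplying both sides by D⁻¹ gives X = D⁻¹R.
det D = 1, so D⁻¹ = [[28, 12, 13], [37, 16, 17], [2, 1, 1]].
X = D⁻¹R = [[28, 12, 13], [37, 16, 17], [2, 1, 1]] · [[-17, 17], [3, -50], [34, 10]] = [[2, 6], [-3, -1], [3, -6]].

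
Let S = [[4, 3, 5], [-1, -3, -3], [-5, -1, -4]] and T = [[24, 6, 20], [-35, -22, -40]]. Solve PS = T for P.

P = [[-2, -2, -6], [-3, 3, 4]]

Since S sits to the right of P, P = TS⁻¹.
S has determinant -1; S⁻¹ = [[-9, -7, -6], [-11, -9, -7], [14, 11, 9]].
P = TS⁻¹ = [[24, 6, 20], [-35, -22, -40]] · [[-9, -7, -6], [-11, -9, -7], [14, 11, 9]] = [[-2, -2, -6], [-3, 3, 4]].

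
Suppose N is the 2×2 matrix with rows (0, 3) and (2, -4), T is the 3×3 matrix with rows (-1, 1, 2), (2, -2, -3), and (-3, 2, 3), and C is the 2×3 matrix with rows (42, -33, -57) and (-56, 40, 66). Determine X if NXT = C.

Left-multiply by N⁻¹ and right-multiply by T⁻¹: X = N⁻¹CT⁻¹.
det N = -6; the adjugate gives N⁻¹ = [[2/3, 1/2], [1/3, 0]].
T has determinant -1; T⁻¹ = [[0, -1, -1], [-3, -3, -1], [2, 1, 0]].
N⁻¹C = [[0, -2, -5], [14, -11, -19]].
X = (N⁻¹C)T⁻¹ = [[-4, 1, 2], [-5, 0, -3]].

X = [[-4, 1, 2], [-5, 0, -3]]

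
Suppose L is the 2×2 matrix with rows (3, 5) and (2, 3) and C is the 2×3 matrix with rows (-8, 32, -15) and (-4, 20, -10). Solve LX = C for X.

X = [[4, 4, -5], [-4, 4, 0]]

Left-multiplying both sides by L⁻¹ gives X = L⁻¹C.
L has determinant -1; L⁻¹ = [[-3, 5], [2, -3]].
X = L⁻¹C = [[-3, 5], [2, -3]] · [[-8, 32, -15], [-4, 20, -10]] = [[4, 4, -5], [-4, 4, 0]].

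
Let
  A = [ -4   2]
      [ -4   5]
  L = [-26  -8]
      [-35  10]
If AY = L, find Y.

Left-multiplying both sides by A⁻¹ gives Y = A⁻¹L.
det A = -12; the adjugate gives A⁻¹ = [[-5/12, 1/6], [-1/3, 1/3]].
Y = A⁻¹L = [[-5/12, 1/6], [-1/3, 1/3]] · [[-26, -8], [-35, 10]] = [[5, 5], [-3, 6]].

Y = [[5, 5], [-3, 6]]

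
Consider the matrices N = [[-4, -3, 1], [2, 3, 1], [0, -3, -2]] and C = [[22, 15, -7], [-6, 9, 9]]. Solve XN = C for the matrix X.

X = [[-6, -1, 0], [0, -3, -6]]

Right-multiplying both sides by N⁻¹ gives X = CN⁻¹.
det N = -6; the adjugate gives N⁻¹ = [[1/2, 3/2, 1], [-2/3, -4/3, -1], [1, 2, 1]].
X = CN⁻¹ = [[22, 15, -7], [-6, 9, 9]] · [[1/2, 3/2, 1], [-2/3, -4/3, -1], [1, 2, 1]] = [[-6, -1, 0], [0, -3, -6]].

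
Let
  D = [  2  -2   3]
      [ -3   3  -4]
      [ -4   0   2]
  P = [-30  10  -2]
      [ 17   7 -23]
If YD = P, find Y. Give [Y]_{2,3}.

-6

Since D sits to the right of Y, Y = PD⁻¹.
det D = 4; the adjugate gives D⁻¹ = [[3/2, 1, -1/4], [11/2, 4, -1/4], [3, 2, 0]].
Y = PD⁻¹ = [[-30, 10, -2], [17, 7, -23]] · [[3/2, 1, -1/4], [11/2, 4, -1/4], [3, 2, 0]] = [[4, 6, 5], [-5, -1, -6]].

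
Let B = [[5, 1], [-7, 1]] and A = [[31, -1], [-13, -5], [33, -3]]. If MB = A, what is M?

M = [[2, -3], [-4, -1], [1, -4]]

B is on the right of M, so right-multiply by B⁻¹: M = AB⁻¹.
det B = 12, so B⁻¹ = [[1/12, -1/12], [7/12, 5/12]].
M = AB⁻¹ = [[31, -1], [-13, -5], [33, -3]] · [[1/12, -1/12], [7/12, 5/12]] = [[2, -3], [-4, -1], [1, -4]].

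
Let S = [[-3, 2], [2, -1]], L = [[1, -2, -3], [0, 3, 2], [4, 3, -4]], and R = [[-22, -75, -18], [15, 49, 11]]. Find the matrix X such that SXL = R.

Isolating X: multiply by S⁻¹ from the left and L⁻¹ from the right, so X = S⁻¹RL⁻¹.
det S = -1; the adjugate gives S⁻¹ = [[1, 2], [2, 3]].
det L = 2; the adjugate gives L⁻¹ = [[-9, -17/2, 5/2], [4, 4, -1], [-6, -11/2, 3/2]].
S⁻¹R = [[8, 23, 4], [1, -3, -3]].
X = (S⁻¹R)L⁻¹ = [[-4, 2, 3], [-3, -4, 1]].

X = [[-4, 2, 3], [-3, -4, 1]]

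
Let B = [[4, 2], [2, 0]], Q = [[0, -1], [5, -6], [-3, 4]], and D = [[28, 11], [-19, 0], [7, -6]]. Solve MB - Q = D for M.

M = [[5, 4], [-3, -1], [-1, 4]]

MB = D + Q = [[28, 10], [-14, -6], [4, -2]].
Right-multiplying both sides by B⁻¹ gives M = (D + Q)B⁻¹.
B has determinant -4; B⁻¹ = [[0, 1/2], [1/2, -1]].
M = (D + Q)B⁻¹ = [[5, 4], [-3, -1], [-1, 4]].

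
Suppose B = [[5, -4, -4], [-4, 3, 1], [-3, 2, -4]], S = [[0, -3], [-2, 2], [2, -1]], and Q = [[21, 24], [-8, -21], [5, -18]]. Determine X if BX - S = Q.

X = [[1, 5], [-1, 0], [-3, 1]]

BX = Q + S = [[21, 21], [-10, -19], [7, -19]].
Left-multiplying both sides by B⁻¹ gives X = B⁻¹(Q + S).
B has determinant 2; B⁻¹ = [[-7, -12, 4], [-19/2, -16, 11/2], [1/2, 1, -1/2]].
X = B⁻¹(Q + S) = [[1, 5], [-1, 0], [-3, 1]].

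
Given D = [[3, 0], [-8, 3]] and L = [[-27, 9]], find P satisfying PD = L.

Since D sits to the right of P, P = LD⁻¹.
D has determinant 9; D⁻¹ = [[1/3, 0], [8/9, 1/3]].
P = LD⁻¹ = [[-27, 9]] · [[1/3, 0], [8/9, 1/3]] = [[-1, 3]].

P = [[-1, 3]]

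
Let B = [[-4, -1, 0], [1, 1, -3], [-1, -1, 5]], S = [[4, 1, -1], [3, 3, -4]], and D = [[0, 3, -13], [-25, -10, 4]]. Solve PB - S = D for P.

P = [[0, 3, -1], [5, -5, -3]]

PB = D + S = [[4, 4, -14], [-22, -7, 0]].
B is on the right of P, so right-multiply by B⁻¹: P = (D + S)B⁻¹.
det B = -6; the adjugate gives B⁻¹ = [[-1/3, -5/6, -1/2], [1/3, 10/3, 2], [0, 1/2, 1/2]].
P = (D + S)B⁻¹ = [[0, 3, -1], [5, -5, -3]].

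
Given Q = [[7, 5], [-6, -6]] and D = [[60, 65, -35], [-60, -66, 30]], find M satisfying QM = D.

M = [[5, 5, -5], [5, 6, 0]]

Q is on the left of M, so left-multiply by Q⁻¹: M = Q⁻¹D.
Q has determinant -12; Q⁻¹ = [[1/2, 5/12], [-1/2, -7/12]].
M = Q⁻¹D = [[1/2, 5/12], [-1/2, -7/12]] · [[60, 65, -35], [-60, -66, 30]] = [[5, 5, -5], [5, 6, 0]].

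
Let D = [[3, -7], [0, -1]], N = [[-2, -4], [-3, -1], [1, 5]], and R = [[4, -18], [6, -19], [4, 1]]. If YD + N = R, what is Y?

Y = [[2, 0], [3, -3], [1, -3]]

YD = R − N = [[6, -14], [9, -18], [3, -4]].
D is on the right of Y, so right-multiply by D⁻¹: Y = (R − N)D⁻¹.
det D = -3; the adjugate gives D⁻¹ = [[1/3, -7/3], [0, -1]].
Y = (R − N)D⁻¹ = [[2, 0], [3, -3], [1, -3]].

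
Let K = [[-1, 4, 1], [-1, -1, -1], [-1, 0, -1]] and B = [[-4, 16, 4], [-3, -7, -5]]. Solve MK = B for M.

M = [[4, 0, 0], [-1, 3, 1]]

K is on the right of M, so right-multiply by K⁻¹: M = BK⁻¹.
det K = -2; the adjugate gives K⁻¹ = [[-1/2, -2, 3/2], [0, -1, 1], [1/2, 2, -5/2]].
M = BK⁻¹ = [[-4, 16, 4], [-3, -7, -5]] · [[-1/2, -2, 3/2], [0, -1, 1], [1/2, 2, -5/2]] = [[4, 0, 0], [-1, 3, 1]].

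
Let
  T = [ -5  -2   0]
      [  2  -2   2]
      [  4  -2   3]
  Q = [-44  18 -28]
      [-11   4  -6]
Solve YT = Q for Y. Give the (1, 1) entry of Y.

2

Since T sits to the right of Y, Y = QT⁻¹.
det T = 6, so T⁻¹ = [[-1/3, 1, -2/3], [1/3, -5/2, 5/3], [2/3, -3, 7/3]].
Y = QT⁻¹ = [[-44, 18, -28], [-11, 4, -6]] · [[-1/3, 1, -2/3], [1/3, -5/2, 5/3], [2/3, -3, 7/3]] = [[2, -5, -6], [1, -3, 0]].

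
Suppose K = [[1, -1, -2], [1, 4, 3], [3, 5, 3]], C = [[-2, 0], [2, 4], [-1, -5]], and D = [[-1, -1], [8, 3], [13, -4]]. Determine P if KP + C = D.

P = [[5, 3], [-2, -4], [3, 4]]

KP = D − C = [[1, -1], [6, -1], [14, 1]].
Left-multiplying both sides by K⁻¹ gives P = K⁻¹(D − C).
det K = 5; the adjugate gives K⁻¹ = [[-3/5, -7/5, 1], [6/5, 9/5, -1], [-7/5, -8/5, 1]].
P = K⁻¹(D − C) = [[5, 3], [-2, -4], [3, 4]].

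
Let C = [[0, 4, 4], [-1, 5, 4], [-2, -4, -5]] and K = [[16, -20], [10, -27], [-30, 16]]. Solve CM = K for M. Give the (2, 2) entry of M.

-5

Since C multiplies M on the left, M = C⁻¹K.
det C = 4; the adjugate gives C⁻¹ = [[-9/4, 1, -1], [-13/4, 2, -1], [7/2, -2, 1]].
M = C⁻¹K = [[-9/4, 1, -1], [-13/4, 2, -1], [7/2, -2, 1]] · [[16, -20], [10, -27], [-30, 16]] = [[4, 2], [-2, -5], [6, 0]].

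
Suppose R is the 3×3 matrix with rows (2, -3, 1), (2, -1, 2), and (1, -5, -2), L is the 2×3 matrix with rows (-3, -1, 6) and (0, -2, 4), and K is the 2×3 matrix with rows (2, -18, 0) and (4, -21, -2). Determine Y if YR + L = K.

Y = [[-4, 4, 5], [4, -3, 2]]

YR = K − L = [[5, -17, -6], [4, -19, -6]].
Since R sits to the right of Y, Y = (K − L)R⁻¹.
det R = -3, so R⁻¹ = [[-4, 11/3, 5/3], [-2, 5/3, 2/3], [3, -7/3, -4/3]].
Y = (K − L)R⁻¹ = [[-4, 4, 5], [4, -3, 2]].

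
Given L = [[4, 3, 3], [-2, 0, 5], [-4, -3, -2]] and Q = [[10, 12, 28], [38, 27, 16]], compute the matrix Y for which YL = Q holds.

Right-multiplying both sides by L⁻¹ gives Y = QL⁻¹.
L has determinant 6; L⁻¹ = [[5/2, -1/2, 5/2], [-4, 2/3, -13/3], [1, 0, 1]].
Y = QL⁻¹ = [[10, 12, 28], [38, 27, 16]] · [[5/2, -1/2, 5/2], [-4, 2/3, -13/3], [1, 0, 1]] = [[5, 3, 1], [3, -1, -6]].

Y = [[5, 3, 1], [3, -1, -6]]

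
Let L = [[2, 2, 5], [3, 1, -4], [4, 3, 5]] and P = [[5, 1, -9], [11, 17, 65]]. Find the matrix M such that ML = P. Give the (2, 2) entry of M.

-5

Since L sits to the right of M, M = PL⁻¹.
det L = -3; the adjugate gives L⁻¹ = [[-17/3, -5/3, 13/3], [31/3, 10/3, -23/3], [-5/3, -2/3, 4/3]].
M = PL⁻¹ = [[5, 1, -9], [11, 17, 65]] · [[-17/3, -5/3, 13/3], [31/3, 10/3, -23/3], [-5/3, -2/3, 4/3]] = [[-3, 1, 2], [5, -5, 4]].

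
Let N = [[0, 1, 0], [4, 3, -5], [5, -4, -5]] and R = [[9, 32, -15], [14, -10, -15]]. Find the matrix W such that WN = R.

Right-multiplying both sides by N⁻¹ gives W = RN⁻¹.
det N = -5; the adjugate gives N⁻¹ = [[7, -1, 1], [1, 0, 0], [31/5, -1, 4/5]].
W = RN⁻¹ = [[9, 32, -15], [14, -10, -15]] · [[7, -1, 1], [1, 0, 0], [31/5, -1, 4/5]] = [[2, 6, -3], [-5, 1, 2]].

W = [[2, 6, -3], [-5, 1, 2]]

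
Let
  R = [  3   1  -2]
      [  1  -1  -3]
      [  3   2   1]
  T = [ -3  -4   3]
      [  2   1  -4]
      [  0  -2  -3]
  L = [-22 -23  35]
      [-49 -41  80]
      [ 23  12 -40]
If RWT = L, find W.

W = [[4, 4, -3], [-2, 3, 0], [-1, 4, 0]]

W = R⁻¹LT⁻¹ (apply R⁻¹ on the left and T⁻¹ on the right).
R has determinant -5; R⁻¹ = [[-1, 1, 1], [2, -9/5, -7/5], [-1, 3/5, 4/5]].
det T = -3, so T⁻¹ = [[11/3, 6, -13/3], [-2, -3, 2], [4/3, 2, -5/3]].
R⁻¹L = [[-4, -6, 5], [12, 11, -18], [11, 8, -19]].
W = (R⁻¹L)T⁻¹ = [[4, 4, -3], [-2, 3, 0], [-1, 4, 0]].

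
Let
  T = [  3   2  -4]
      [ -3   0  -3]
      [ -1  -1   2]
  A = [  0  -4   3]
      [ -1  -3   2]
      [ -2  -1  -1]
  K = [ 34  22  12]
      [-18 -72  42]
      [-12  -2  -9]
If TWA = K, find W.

W = [[-2, -2, -4], [-1, 2, 2], [-2, 0, 2]]

Isolating W: multiply by T⁻¹ from the left and A⁻¹ from the right, so W = T⁻¹KA⁻¹.
det T = -3; the adjugate gives T⁻¹ = [[1, 0, 2], [-3, -2/3, -7], [-1, -1/3, -2]].
det A = 5; the adjugate gives A⁻¹ = [[1, -7/5, 1/5], [-1, 6/5, -3/5], [-1, 8/5, -4/5]].
T⁻¹K = [[10, 18, -6], [-6, -4, -1], [-4, 6, -8]].
W = (T⁻¹K)A⁻¹ = [[-2, -2, -4], [-1, 2, 2], [-2, 0, 2]].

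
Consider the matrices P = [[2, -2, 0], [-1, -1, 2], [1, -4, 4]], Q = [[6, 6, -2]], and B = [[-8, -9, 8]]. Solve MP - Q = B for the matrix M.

M = [[-1, 1, 1]]

MP = B + Q = [[-2, -3, 6]].
Since P sits to the right of M, M = (B + Q)P⁻¹.
P has determinant -4; P⁻¹ = [[-1, -2, 1], [-3/2, -2, 1], [-5/4, -3/2, 1]].
M = (B + Q)P⁻¹ = [[-1, 1, 1]].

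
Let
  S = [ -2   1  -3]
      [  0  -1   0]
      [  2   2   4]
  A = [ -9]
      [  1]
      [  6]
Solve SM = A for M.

M = [[4], [-1], [0]]

S is on the left of M, so left-multiply by S⁻¹: M = S⁻¹A.
S has determinant 2; S⁻¹ = [[-2, -5, -3/2], [0, -1, 0], [1, 3, 1]].
M = S⁻¹A = [[-2, -5, -3/2], [0, -1, 0], [1, 3, 1]] · [[-9], [1], [6]] = [[4], [-1], [0]].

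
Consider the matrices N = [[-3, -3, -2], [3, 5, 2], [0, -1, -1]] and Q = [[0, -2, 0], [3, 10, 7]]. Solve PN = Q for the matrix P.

N is on the right of P, so right-multiply by N⁻¹: P = QN⁻¹.
N has determinant 6; N⁻¹ = [[-1/2, -1/6, 2/3], [1/2, 1/2, 0], [-1/2, -1/2, -1]].
P = QN⁻¹ = [[0, -2, 0], [3, 10, 7]] · [[-1/2, -1/6, 2/3], [1/2, 1/2, 0], [-1/2, -1/2, -1]] = [[-1, -1, 0], [0, 1, -5]].

P = [[-1, -1, 0], [0, 1, -5]]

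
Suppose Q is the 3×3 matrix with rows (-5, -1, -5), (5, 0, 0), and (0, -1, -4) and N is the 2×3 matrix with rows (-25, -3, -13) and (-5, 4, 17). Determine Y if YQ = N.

Q is on the right of Y, so right-multiply by Q⁻¹: Y = NQ⁻¹.
det Q = 5, so Q⁻¹ = [[0, 1/5, 0], [4, 4, -5], [-1, -1, 1]].
Y = NQ⁻¹ = [[-25, -3, -13], [-5, 4, 17]] · [[0, 1/5, 0], [4, 4, -5], [-1, -1, 1]] = [[1, -4, 2], [-1, -2, -3]].

Y = [[1, -4, 2], [-1, -2, -3]]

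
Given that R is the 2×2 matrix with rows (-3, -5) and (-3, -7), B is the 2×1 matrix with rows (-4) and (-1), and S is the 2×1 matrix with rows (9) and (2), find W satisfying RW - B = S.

W = [[-5], [2]]

RW = S + B = [[5], [1]].
Since R multiplies W on the left, W = R⁻¹(S + B).
det R = 6; the adjugate gives R⁻¹ = [[-7/6, 5/6], [1/2, -1/2]].
W = R⁻¹(S + B) = [[-5], [2]].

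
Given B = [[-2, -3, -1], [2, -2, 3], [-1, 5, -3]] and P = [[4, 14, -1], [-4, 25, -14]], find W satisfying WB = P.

W = [[-2, 1, 2], [-1, -1, 4]]

Since B sits to the right of W, W = PB⁻¹.
det B = 1; the adjugate gives B⁻¹ = [[-9, -14, -11], [3, 5, 4], [8, 13, 10]].
W = PB⁻¹ = [[4, 14, -1], [-4, 25, -14]] · [[-9, -14, -11], [3, 5, 4], [8, 13, 10]] = [[-2, 1, 2], [-1, -1, 4]].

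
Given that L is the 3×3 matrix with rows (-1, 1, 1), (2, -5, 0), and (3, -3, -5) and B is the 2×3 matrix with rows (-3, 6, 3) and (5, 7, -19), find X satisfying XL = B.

X = [[-2, -1, -1], [-4, -4, 3]]

Since L sits to the right of X, X = BL⁻¹.
det L = -6, so L⁻¹ = [[-25/6, -1/3, -5/6], [-5/3, -1/3, -1/3], [-3/2, 0, -1/2]].
X = BL⁻¹ = [[-3, 6, 3], [5, 7, -19]] · [[-25/6, -1/3, -5/6], [-5/3, -1/3, -1/3], [-3/2, 0, -1/2]] = [[-2, -1, -1], [-4, -4, 3]].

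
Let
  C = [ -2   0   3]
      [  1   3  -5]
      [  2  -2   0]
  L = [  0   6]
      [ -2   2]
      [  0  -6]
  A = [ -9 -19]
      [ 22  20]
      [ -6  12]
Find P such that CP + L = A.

CP = A − L = [[-9, -25], [24, 18], [-6, 18]].
Since C multiplies P on the left, P = C⁻¹(A − L).
det C = -4; the adjugate gives C⁻¹ = [[5/2, 3/2, 9/4], [5/2, 3/2, 7/4], [2, 1, 3/2]].
P = C⁻¹(A − L) = [[0, 5], [3, -4], [-3, -5]].

P = [[0, 5], [3, -4], [-3, -5]]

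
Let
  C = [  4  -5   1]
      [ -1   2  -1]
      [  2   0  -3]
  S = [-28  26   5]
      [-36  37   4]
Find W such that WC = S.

Right-multiplying both sides by C⁻¹ gives W = SC⁻¹.
C has determinant -3; C⁻¹ = [[2, 5, -1], [5/3, 14/3, -1], [4/3, 10/3, -1]].
W = SC⁻¹ = [[-28, 26, 5], [-36, 37, 4]] · [[2, 5, -1], [5/3, 14/3, -1], [4/3, 10/3, -1]] = [[-6, -2, -3], [-5, 6, -5]].

W = [[-6, -2, -3], [-5, 6, -5]]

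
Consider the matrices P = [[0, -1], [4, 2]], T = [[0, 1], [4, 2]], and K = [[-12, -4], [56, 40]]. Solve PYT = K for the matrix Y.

Left-multiply by P⁻¹ and right-multiply by T⁻¹: Y = P⁻¹KT⁻¹.
det P = 4, so P⁻¹ = [[1/2, 1/4], [-1, 0]].
det T = -4, so T⁻¹ = [[-1/2, 1/4], [1, 0]].
P⁻¹K = [[8, 8], [12, 4]].
Y = (P⁻¹K)T⁻¹ = [[4, 2], [-2, 3]].

Y = [[4, 2], [-2, 3]]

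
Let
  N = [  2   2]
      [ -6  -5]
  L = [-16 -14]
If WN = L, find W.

N is on the right of W, so right-multiply by N⁻¹: W = LN⁻¹.
N has determinant 2; N⁻¹ = [[-5/2, -1], [3, 1]].
W = LN⁻¹ = [[-16, -14]] · [[-5/2, -1], [3, 1]] = [[-2, 2]].

W = [[-2, 2]]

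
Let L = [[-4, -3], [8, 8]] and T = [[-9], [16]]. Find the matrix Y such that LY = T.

Y = [[3], [-1]]

Since L multiplies Y on the left, Y = L⁻¹T.
det L = -8, so L⁻¹ = [[-1, -3/8], [1, 1/2]].
Y = L⁻¹T = [[-1, -3/8], [1, 1/2]] · [[-9], [16]] = [[3], [-1]].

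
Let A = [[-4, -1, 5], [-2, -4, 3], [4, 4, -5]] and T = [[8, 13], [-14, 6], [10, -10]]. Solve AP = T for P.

P = [[4, 4], [6, 1], [6, 6]]

Left-multiplying both sides by A⁻¹ gives P = A⁻¹T.
det A = 6, so A⁻¹ = [[4/3, 5/2, 17/6], [1/3, 0, 1/3], [4/3, 2, 7/3]].
P = A⁻¹T = [[4/3, 5/2, 17/6], [1/3, 0, 1/3], [4/3, 2, 7/3]] · [[8, 13], [-14, 6], [10, -10]] = [[4, 4], [6, 1], [6, 6]].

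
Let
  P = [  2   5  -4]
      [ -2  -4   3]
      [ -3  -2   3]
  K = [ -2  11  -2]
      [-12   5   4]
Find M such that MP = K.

M = [[-1, -6, 4], [5, 2, 6]]

Right-multiplying both sides by P⁻¹ gives M = KP⁻¹.
det P = 5; the adjugate gives P⁻¹ = [[-6/5, -7/5, -1/5], [-3/5, -6/5, 2/5], [-8/5, -11/5, 2/5]].
M = KP⁻¹ = [[-2, 11, -2], [-12, 5, 4]] · [[-6/5, -7/5, -1/5], [-3/5, -6/5, 2/5], [-8/5, -11/5, 2/5]] = [[-1, -6, 4], [5, 2, 6]].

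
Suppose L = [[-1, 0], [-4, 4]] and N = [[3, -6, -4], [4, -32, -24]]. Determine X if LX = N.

X = [[-3, 6, 4], [-2, -2, -2]]

Left-multiplying both sides by L⁻¹ gives X = L⁻¹N.
det L = -4; the adjugate gives L⁻¹ = [[-1, 0], [-1, 1/4]].
X = L⁻¹N = [[-1, 0], [-1, 1/4]] · [[3, -6, -4], [4, -32, -24]] = [[-3, 6, 4], [-2, -2, -2]].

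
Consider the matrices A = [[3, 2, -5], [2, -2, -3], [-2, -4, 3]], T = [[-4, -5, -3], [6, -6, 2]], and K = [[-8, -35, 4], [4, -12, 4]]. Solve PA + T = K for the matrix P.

PA = K − T = [[-4, -30, 7], [-2, -6, 2]].
Since A sits to the right of P, P = (K − T)A⁻¹.
det A = 6, so A⁻¹ = [[-3, 7/3, -8/3], [0, -1/6, -1/6], [-2, 4/3, -5/3]].
P = (K − T)A⁻¹ = [[-2, 5, 4], [2, -1, 3]].

P = [[-2, 5, 4], [2, -1, 3]]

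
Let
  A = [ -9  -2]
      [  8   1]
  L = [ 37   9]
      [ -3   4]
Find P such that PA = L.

P = [[-5, -1], [-5, -6]]

A is on the right of P, so right-multiply by A⁻¹: P = LA⁻¹.
det A = 7; the adjugate gives A⁻¹ = [[1/7, 2/7], [-8/7, -9/7]].
P = LA⁻¹ = [[37, 9], [-3, 4]] · [[1/7, 2/7], [-8/7, -9/7]] = [[-5, -1], [-5, -6]].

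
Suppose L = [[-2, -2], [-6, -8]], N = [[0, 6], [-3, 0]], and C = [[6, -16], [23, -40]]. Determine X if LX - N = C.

X = [[-2, 0], [-1, 5]]

LX = C + N = [[6, -10], [20, -40]].
Since L multiplies X on the left, X = L⁻¹(C + N).
L has determinant 4; L⁻¹ = [[-2, 1/2], [3/2, -1/2]].
X = L⁻¹(C + N) = [[-2, 0], [-1, 5]].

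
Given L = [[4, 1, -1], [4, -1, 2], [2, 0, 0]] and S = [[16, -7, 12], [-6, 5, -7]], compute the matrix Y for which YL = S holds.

L is on the right of Y, so right-multiply by L⁻¹: Y = SL⁻¹.
det L = 2; the adjugate gives L⁻¹ = [[0, 0, 1/2], [2, 1, -6], [1, 1, -4]].
Y = SL⁻¹ = [[16, -7, 12], [-6, 5, -7]] · [[0, 0, 1/2], [2, 1, -6], [1, 1, -4]] = [[-2, 5, 2], [3, -2, -5]].

Y = [[-2, 5, 2], [3, -2, -5]]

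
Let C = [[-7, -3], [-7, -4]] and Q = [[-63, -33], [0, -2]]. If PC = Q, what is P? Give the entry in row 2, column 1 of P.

C is on the right of P, so right-multiply by C⁻¹: P = QC⁻¹.
det C = 7; the adjugate gives C⁻¹ = [[-4/7, 3/7], [1, -1]].
P = QC⁻¹ = [[-63, -33], [0, -2]] · [[-4/7, 3/7], [1, -1]] = [[3, 6], [-2, 2]].

-2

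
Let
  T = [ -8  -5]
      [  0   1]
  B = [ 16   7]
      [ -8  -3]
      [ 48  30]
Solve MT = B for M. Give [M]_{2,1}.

T is on the right of M, so right-multiply by T⁻¹: M = BT⁻¹.
det T = -8, so T⁻¹ = [[-1/8, -5/8], [0, 1]].
M = BT⁻¹ = [[16, 7], [-8, -3], [48, 30]] · [[-1/8, -5/8], [0, 1]] = [[-2, -3], [1, 2], [-6, 0]].

1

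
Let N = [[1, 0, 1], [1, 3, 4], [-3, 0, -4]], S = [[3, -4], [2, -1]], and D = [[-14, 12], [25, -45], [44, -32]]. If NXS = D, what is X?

X = [[-4, 0], [3, 3], [2, -4]]

X = N⁻¹DS⁻¹ (apply N⁻¹ on the left and S⁻¹ on the right).
N has determinant -3; N⁻¹ = [[4, 0, 1], [8/3, 1/3, 1], [-3, 0, -1]].
det S = 5; the adjugate gives S⁻¹ = [[-1/5, 4/5], [-2/5, 3/5]].
N⁻¹D = [[-12, 16], [15, -15], [-2, -4]].
X = (N⁻¹D)S⁻¹ = [[-4, 0], [3, 3], [2, -4]].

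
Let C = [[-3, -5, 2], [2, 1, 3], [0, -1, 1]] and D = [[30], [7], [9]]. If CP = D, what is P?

P = [[2], [-6], [3]]

C is on the left of P, so left-multiply by C⁻¹: P = C⁻¹D.
C has determinant -6; C⁻¹ = [[-2/3, -1/2, 17/6], [1/3, 1/2, -13/6], [1/3, 1/2, -7/6]].
P = C⁻¹D = [[-2/3, -1/2, 17/6], [1/3, 1/2, -13/6], [1/3, 1/2, -7/6]] · [[30], [7], [9]] = [[2], [-6], [3]].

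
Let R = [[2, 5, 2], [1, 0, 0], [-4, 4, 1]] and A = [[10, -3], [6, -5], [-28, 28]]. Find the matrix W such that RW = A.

R is on the left of W, so left-multiply by R⁻¹: W = R⁻¹A.
R has determinant 3; R⁻¹ = [[0, 1, 0], [-1/3, 10/3, 2/3], [4/3, -28/3, -5/3]].
W = R⁻¹A = [[0, 1, 0], [-1/3, 10/3, 2/3], [4/3, -28/3, -5/3]] · [[10, -3], [6, -5], [-28, 28]] = [[6, -5], [-2, 3], [4, -4]].

W = [[6, -5], [-2, 3], [4, -4]]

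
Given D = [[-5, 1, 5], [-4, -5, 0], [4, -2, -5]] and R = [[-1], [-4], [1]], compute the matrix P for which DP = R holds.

Left-multiplying both sides by D⁻¹ gives P = D⁻¹R.
D has determinant -5; D⁻¹ = [[-5, 1, -5], [4, -1, 4], [-28/5, 6/5, -29/5]].
P = D⁻¹R = [[-5, 1, -5], [4, -1, 4], [-28/5, 6/5, -29/5]] · [[-1], [-4], [1]] = [[-4], [4], [-5]].

P = [[-4], [4], [-5]]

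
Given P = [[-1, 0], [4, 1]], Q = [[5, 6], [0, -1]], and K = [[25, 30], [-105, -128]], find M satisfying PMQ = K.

M = [[-5, 0], [-1, 2]]

M = P⁻¹KQ⁻¹ (apply P⁻¹ on the left and Q⁻¹ on the right).
P has determinant -1; P⁻¹ = [[-1, 0], [4, 1]].
det Q = -5, so Q⁻¹ = [[1/5, 6/5], [0, -1]].
P⁻¹K = [[-25, -30], [-5, -8]].
M = (P⁻¹K)Q⁻¹ = [[-5, 0], [-1, 2]].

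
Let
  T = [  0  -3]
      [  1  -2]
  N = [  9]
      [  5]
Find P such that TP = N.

P = [[-1], [-3]]

Since T multiplies P on the left, P = T⁻¹N.
det T = 3, so T⁻¹ = [[-2/3, 1], [-1/3, 0]].
P = T⁻¹N = [[-2/3, 1], [-1/3, 0]] · [[9], [5]] = [[-1], [-3]].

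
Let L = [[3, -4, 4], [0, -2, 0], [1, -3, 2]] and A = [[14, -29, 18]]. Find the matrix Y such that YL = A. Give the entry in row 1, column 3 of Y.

Since L sits to the right of Y, Y = AL⁻¹.
L has determinant -4; L⁻¹ = [[1, 1, -2], [0, -1/2, 0], [-1/2, -5/4, 3/2]].
Y = AL⁻¹ = [[14, -29, 18]] · [[1, 1, -2], [0, -1/2, 0], [-1/2, -5/4, 3/2]] = [[5, 6, -1]].

-1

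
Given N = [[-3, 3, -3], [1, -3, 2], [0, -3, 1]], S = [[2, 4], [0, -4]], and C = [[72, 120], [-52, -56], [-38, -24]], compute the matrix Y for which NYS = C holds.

Y = N⁻¹CS⁻¹ (apply N⁻¹ on the left and S⁻¹ on the right).
det N = -3; the adjugate gives N⁻¹ = [[-1, -2, 1], [1/3, 1, -1], [1, 3, -2]].
S has determinant -8; S⁻¹ = [[1/2, 1/2], [0, -1/4]].
N⁻¹C = [[-6, -32], [10, 8], [-8, 0]].
Y = (N⁻¹C)S⁻¹ = [[-3, 5], [5, 3], [-4, -4]].

Y = [[-3, 5], [5, 3], [-4, -4]]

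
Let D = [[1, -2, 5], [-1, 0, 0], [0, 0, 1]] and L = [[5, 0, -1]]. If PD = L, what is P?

D is on the right of P, so right-multiply by D⁻¹: P = LD⁻¹.
det D = -2, so D⁻¹ = [[0, -1, 0], [-1/2, -1/2, 5/2], [0, 0, 1]].
P = LD⁻¹ = [[5, 0, -1]] · [[0, -1, 0], [-1/2, -1/2, 5/2], [0, 0, 1]] = [[0, -5, -1]].

P = [[0, -5, -1]]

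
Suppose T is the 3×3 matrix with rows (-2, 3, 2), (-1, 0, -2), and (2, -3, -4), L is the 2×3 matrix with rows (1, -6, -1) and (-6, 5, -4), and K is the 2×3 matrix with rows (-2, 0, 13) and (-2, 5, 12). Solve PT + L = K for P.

P = [[-2, -1, -4], [-4, -4, -4]]

PT = K − L = [[-3, 6, 14], [4, 0, 16]].
Since T sits to the right of P, P = (K − L)T⁻¹.
det T = -6; the adjugate gives T⁻¹ = [[1, -1, 1], [4/3, -2/3, 1], [-1/2, 0, -1/2]].
P = (K − L)T⁻¹ = [[-2, -1, -4], [-4, -4, -4]].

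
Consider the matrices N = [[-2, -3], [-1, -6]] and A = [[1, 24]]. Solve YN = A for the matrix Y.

Y = [[2, -5]]

N is on the right of Y, so right-multiply by N⁻¹: Y = AN⁻¹.
det N = 9; the adjugate gives N⁻¹ = [[-2/3, 1/3], [1/9, -2/9]].
Y = AN⁻¹ = [[1, 24]] · [[-2/3, 1/3], [1/9, -2/9]] = [[2, -5]].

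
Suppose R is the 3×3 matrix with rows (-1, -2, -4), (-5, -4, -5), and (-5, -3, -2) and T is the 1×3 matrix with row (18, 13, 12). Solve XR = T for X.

X = [[-3, 2, -5]]

R is on the right of X, so right-multiply by R⁻¹: X = TR⁻¹.
det R = -3; the adjugate gives R⁻¹ = [[7/3, -8/3, 2], [-5, 6, -5], [5/3, -7/3, 2]].
X = TR⁻¹ = [[18, 13, 12]] · [[7/3, -8/3, 2], [-5, 6, -5], [5/3, -7/3, 2]] = [[-3, 2, -5]].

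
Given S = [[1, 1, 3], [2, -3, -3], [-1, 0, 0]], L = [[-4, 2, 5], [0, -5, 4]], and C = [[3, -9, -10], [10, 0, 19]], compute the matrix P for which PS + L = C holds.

P = [[-2, 3, -3], [5, 0, -5]]

PS = C − L = [[7, -11, -15], [10, 5, 15]].
Since S sits to the right of P, P = (C − L)S⁻¹.
S has determinant -6; S⁻¹ = [[0, 0, -1], [-1/2, -1/2, -3/2], [1/2, 1/6, 5/6]].
P = (C − L)S⁻¹ = [[-2, 3, -3], [5, 0, -5]].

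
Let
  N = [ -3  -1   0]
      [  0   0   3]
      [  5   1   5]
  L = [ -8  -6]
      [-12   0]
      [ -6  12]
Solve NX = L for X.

X = [[3, 3], [-1, -3], [-4, 0]]

Since N multiplies X on the left, X = N⁻¹L.
N has determinant -6; N⁻¹ = [[1/2, -5/6, 1/2], [-5/2, 5/2, -3/2], [0, 1/3, 0]].
X = N⁻¹L = [[1/2, -5/6, 1/2], [-5/2, 5/2, -3/2], [0, 1/3, 0]] · [[-8, -6], [-12, 0], [-6, 12]] = [[3, 3], [-1, -3], [-4, 0]].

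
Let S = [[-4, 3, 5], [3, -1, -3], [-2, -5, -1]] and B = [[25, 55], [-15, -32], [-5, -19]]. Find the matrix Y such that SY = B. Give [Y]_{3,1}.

5

Left-multiplying both sides by S⁻¹ gives Y = S⁻¹B.
det S = -2, so S⁻¹ = [[7, 11, 2], [-9/2, -7, -3/2], [17/2, 13, 5/2]].
Y = S⁻¹B = [[7, 11, 2], [-9/2, -7, -3/2], [17/2, 13, 5/2]] · [[25, 55], [-15, -32], [-5, -19]] = [[0, -5], [0, 5], [5, 4]].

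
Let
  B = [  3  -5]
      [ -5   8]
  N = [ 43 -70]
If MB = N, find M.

Since B sits to the right of M, M = NB⁻¹.
det B = -1; the adjugate gives B⁻¹ = [[-8, -5], [-5, -3]].
M = NB⁻¹ = [[43, -70]] · [[-8, -5], [-5, -3]] = [[6, -5]].

M = [[6, -5]]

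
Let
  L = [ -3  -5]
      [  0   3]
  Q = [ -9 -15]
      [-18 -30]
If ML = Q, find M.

M = [[3, 0], [6, 0]]

Since L sits to the right of M, M = QL⁻¹.
det L = -9; the adjugate gives L⁻¹ = [[-1/3, -5/9], [0, 1/3]].
M = QL⁻¹ = [[-9, -15], [-18, -30]] · [[-1/3, -5/9], [0, 1/3]] = [[3, 0], [6, 0]].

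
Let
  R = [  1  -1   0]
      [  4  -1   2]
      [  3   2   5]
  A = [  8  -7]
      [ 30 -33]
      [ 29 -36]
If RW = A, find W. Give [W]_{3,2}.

-4

Left-multiplying both sides by R⁻¹ gives W = R⁻¹A.
det R = 5; the adjugate gives R⁻¹ = [[-9/5, 1, -2/5], [-14/5, 1, -2/5], [11/5, -1, 3/5]].
W = R⁻¹A = [[-9/5, 1, -2/5], [-14/5, 1, -2/5], [11/5, -1, 3/5]] · [[8, -7], [30, -33], [29, -36]] = [[4, -6], [-4, 1], [5, -4]].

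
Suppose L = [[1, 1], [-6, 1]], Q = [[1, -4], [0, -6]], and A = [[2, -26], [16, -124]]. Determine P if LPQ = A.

P = [[-2, -1], [4, 4]]

Left-multiply by L⁻¹ and right-multiply by Q⁻¹: P = L⁻¹AQ⁻¹.
L has determinant 7; L⁻¹ = [[1/7, -1/7], [6/7, 1/7]].
det Q = -6, so Q⁻¹ = [[1, -2/3], [0, -1/6]].
L⁻¹A = [[-2, 14], [4, -40]].
P = (L⁻¹A)Q⁻¹ = [[-2, -1], [4, 4]].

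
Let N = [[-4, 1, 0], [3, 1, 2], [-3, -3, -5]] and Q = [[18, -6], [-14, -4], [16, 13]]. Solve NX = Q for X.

X = [[-4, 0], [2, -6], [-2, 1]]

Since N multiplies X on the left, X = N⁻¹Q.
det N = 5; the adjugate gives N⁻¹ = [[1/5, 1, 2/5], [9/5, 4, 8/5], [-6/5, -3, -7/5]].
X = N⁻¹Q = [[1/5, 1, 2/5], [9/5, 4, 8/5], [-6/5, -3, -7/5]] · [[18, -6], [-14, -4], [16, 13]] = [[-4, 0], [2, -6], [-2, 1]].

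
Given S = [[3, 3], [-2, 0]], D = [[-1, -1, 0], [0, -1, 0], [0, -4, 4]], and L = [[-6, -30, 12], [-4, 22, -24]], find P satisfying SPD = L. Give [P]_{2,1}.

Isolating P: multiply by S⁻¹ from the left and D⁻¹ from the right, so P = S⁻¹LD⁻¹.
det S = 6, so S⁻¹ = [[0, -1/2], [1/3, 1/2]].
det D = 4, so D⁻¹ = [[-1, 1, 0], [0, -1, 0], [0, -1, 1/4]].
S⁻¹L = [[2, -11, 12], [-4, 1, -8]].
P = (S⁻¹L)D⁻¹ = [[-2, 1, 3], [4, 3, -2]].

4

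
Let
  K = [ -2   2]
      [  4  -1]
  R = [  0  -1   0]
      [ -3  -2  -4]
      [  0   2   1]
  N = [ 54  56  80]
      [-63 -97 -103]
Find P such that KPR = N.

Left-multiply by K⁻¹ and right-multiply by R⁻¹: P = K⁻¹NR⁻¹.
det K = -6; the adjugate gives K⁻¹ = [[1/6, 1/3], [2/3, 1/3]].
det R = -3; the adjugate gives R⁻¹ = [[-2, -1/3, -4/3], [-1, 0, 0], [2, 0, 1]].
K⁻¹N = [[-12, -23, -21], [15, 5, 19]].
P = (K⁻¹N)R⁻¹ = [[5, 4, -5], [3, -5, -1]].

P = [[5, 4, -5], [3, -5, -1]]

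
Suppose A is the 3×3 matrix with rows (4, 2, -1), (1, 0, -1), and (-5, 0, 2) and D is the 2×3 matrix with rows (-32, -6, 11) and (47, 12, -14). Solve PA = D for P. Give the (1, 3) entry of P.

4

Right-multiplying both sides by A⁻¹ gives P = DA⁻¹.
A has determinant 6; A⁻¹ = [[0, -2/3, -1/3], [1/2, 1/2, 1/2], [0, -5/3, -1/3]].
P = DA⁻¹ = [[-32, -6, 11], [47, 12, -14]] · [[0, -2/3, -1/3], [1/2, 1/2, 1/2], [0, -5/3, -1/3]] = [[-3, 0, 4], [6, -2, -5]].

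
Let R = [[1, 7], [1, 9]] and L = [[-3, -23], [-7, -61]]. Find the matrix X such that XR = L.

X = [[-2, -1], [-1, -6]]

Since R sits to the right of X, X = LR⁻¹.
det R = 2, so R⁻¹ = [[9/2, -7/2], [-1/2, 1/2]].
X = LR⁻¹ = [[-3, -23], [-7, -61]] · [[9/2, -7/2], [-1/2, 1/2]] = [[-2, -1], [-1, -6]].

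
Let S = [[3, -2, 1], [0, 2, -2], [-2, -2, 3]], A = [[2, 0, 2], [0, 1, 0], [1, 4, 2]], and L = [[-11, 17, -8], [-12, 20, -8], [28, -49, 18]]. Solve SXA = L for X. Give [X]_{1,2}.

Left-multiply by S⁻¹ and right-multiply by A⁻¹: X = S⁻¹LA⁻¹.
det S = 2; the adjugate gives S⁻¹ = [[1, 2, 1], [2, 11/2, 3], [2, 5, 3]].
A has determinant 2; A⁻¹ = [[1, 4, -1], [0, 1, 0], [-1/2, -4, 1]].
S⁻¹L = [[-7, 8, -6], [-4, -3, -6], [2, -13, -2]].
X = (S⁻¹L)A⁻¹ = [[-4, 4, 1], [-1, 5, -2], [3, 3, -4]].

4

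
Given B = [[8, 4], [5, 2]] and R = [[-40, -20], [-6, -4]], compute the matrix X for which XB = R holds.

Right-multiplying both sides by B⁻¹ gives X = RB⁻¹.
det B = -4; the adjugate gives B⁻¹ = [[-1/2, 1], [5/4, -2]].
X = RB⁻¹ = [[-40, -20], [-6, -4]] · [[-1/2, 1], [5/4, -2]] = [[-5, 0], [-2, 2]].

X = [[-5, 0], [-2, 2]]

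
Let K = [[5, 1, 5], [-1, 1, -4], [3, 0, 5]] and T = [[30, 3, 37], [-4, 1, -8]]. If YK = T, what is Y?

Y = [[6, -3, -1], [-1, 2, 1]]

Since K sits to the right of Y, Y = TK⁻¹.
det K = 3; the adjugate gives K⁻¹ = [[5/3, -5/3, -3], [-7/3, 10/3, 5], [-1, 1, 2]].
Y = TK⁻¹ = [[30, 3, 37], [-4, 1, -8]] · [[5/3, -5/3, -3], [-7/3, 10/3, 5], [-1, 1, 2]] = [[6, -3, -1], [-1, 2, 1]].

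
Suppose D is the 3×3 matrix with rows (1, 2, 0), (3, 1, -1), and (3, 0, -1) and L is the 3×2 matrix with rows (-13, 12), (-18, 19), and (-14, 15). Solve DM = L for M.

M = [[-5, 4], [-4, 4], [-1, -3]]

Since D multiplies M on the left, M = D⁻¹L.
D has determinant -1; D⁻¹ = [[1, -2, 2], [0, 1, -1], [3, -6, 5]].
M = D⁻¹L = [[1, -2, 2], [0, 1, -1], [3, -6, 5]] · [[-13, 12], [-18, 19], [-14, 15]] = [[-5, 4], [-4, 4], [-1, -3]].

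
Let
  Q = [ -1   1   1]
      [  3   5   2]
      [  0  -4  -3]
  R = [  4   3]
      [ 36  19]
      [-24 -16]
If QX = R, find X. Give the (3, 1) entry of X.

Since Q multiplies X on the left, X = Q⁻¹R.
det Q = 4, so Q⁻¹ = [[-7/4, -1/4, -3/4], [9/4, 3/4, 5/4], [-3, -1, -2]].
X = Q⁻¹R = [[-7/4, -1/4, -3/4], [9/4, 3/4, 5/4], [-3, -1, -2]] · [[4, 3], [36, 19], [-24, -16]] = [[2, 2], [6, 1], [0, 4]].

0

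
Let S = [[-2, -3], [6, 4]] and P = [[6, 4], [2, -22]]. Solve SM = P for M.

M = [[3, -5], [-4, 2]]

Left-multiplying both sides by S⁻¹ gives M = S⁻¹P.
det S = 10, so S⁻¹ = [[2/5, 3/10], [-3/5, -1/5]].
M = S⁻¹P = [[2/5, 3/10], [-3/5, -1/5]] · [[6, 4], [2, -22]] = [[3, -5], [-4, 2]].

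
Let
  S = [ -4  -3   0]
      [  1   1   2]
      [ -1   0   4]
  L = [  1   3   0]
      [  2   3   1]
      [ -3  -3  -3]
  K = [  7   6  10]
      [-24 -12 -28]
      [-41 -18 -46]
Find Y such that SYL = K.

Y = S⁻¹KL⁻¹ (apply S⁻¹ on the left and L⁻¹ on the right).
S has determinant 2; S⁻¹ = [[2, 6, -3], [-3, -8, 4], [1/2, 3/2, -1/2]].
L has determinant 3; L⁻¹ = [[-2, 3, 1], [1, -1, -1/3], [1, -2, -1]].
S⁻¹K = [[-7, -6, -10], [7, 6, 10], [-12, -6, -14]].
Y = (S⁻¹K)L⁻¹ = [[-2, 5, 5], [2, -5, -5], [4, -2, 4]].

Y = [[-2, 5, 5], [2, -5, -5], [4, -2, 4]]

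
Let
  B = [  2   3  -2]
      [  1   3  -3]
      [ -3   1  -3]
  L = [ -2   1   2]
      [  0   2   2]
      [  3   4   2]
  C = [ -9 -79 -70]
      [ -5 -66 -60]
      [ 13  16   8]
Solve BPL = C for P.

P = B⁻¹CL⁻¹ (apply B⁻¹ on the left and L⁻¹ on the right).
B has determinant 4; B⁻¹ = [[-3/2, 7/4, -3/4], [3, -3, 1], [5/2, -11/4, 3/4]].
L has determinant 2; L⁻¹ = [[-2, 3, -1], [3, -5, 2], [-3, 11/2, -2]].
B⁻¹C = [[-5, -9, -6], [1, -23, -22], [1, -4, -4]].
P = (B⁻¹C)L⁻¹ = [[1, -3, -1], [-5, -3, -3], [-2, 1, -1]].

P = [[1, -3, -1], [-5, -3, -3], [-2, 1, -1]]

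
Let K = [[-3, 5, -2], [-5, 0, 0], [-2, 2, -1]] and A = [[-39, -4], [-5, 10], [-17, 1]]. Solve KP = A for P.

P = [[1, -2], [-6, -4], [3, -5]]

Left-multiplying both sides by K⁻¹ gives P = K⁻¹A.
det K = -5; the adjugate gives K⁻¹ = [[0, -1/5, 0], [1, 1/5, -2], [2, 4/5, -5]].
P = K⁻¹A = [[0, -1/5, 0], [1, 1/5, -2], [2, 4/5, -5]] · [[-39, -4], [-5, 10], [-17, 1]] = [[1, -2], [-6, -4], [3, -5]].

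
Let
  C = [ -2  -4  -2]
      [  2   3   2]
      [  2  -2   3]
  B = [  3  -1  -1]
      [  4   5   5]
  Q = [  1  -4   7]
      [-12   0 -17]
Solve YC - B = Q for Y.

YC = Q + B = [[4, -5, 6], [-8, 5, -12]].
Right-multiplying both sides by C⁻¹ gives Y = (Q + B)C⁻¹.
det C = 2; the adjugate gives C⁻¹ = [[13/2, 8, -1], [-1, -1, 0], [-5, -6, 1]].
Y = (Q + B)C⁻¹ = [[1, 1, 2], [3, 3, -4]].

Y = [[1, 1, 2], [3, 3, -4]]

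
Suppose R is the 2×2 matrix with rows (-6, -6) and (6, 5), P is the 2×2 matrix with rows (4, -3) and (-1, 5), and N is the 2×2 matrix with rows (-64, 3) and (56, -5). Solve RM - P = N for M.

RM = N + P = [[-60, 0], [55, 0]].
Since R multiplies M on the left, M = R⁻¹(N + P).
det R = 6, so R⁻¹ = [[5/6, 1], [-1, -1]].
M = R⁻¹(N + P) = [[5, 0], [5, 0]].

M = [[5, 0], [5, 0]]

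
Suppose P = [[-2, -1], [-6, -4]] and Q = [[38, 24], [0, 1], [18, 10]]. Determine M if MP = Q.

P is on the right of M, so right-multiply by P⁻¹: M = QP⁻¹.
det P = 2; the adjugate gives P⁻¹ = [[-2, 1/2], [3, -1]].
M = QP⁻¹ = [[38, 24], [0, 1], [18, 10]] · [[-2, 1/2], [3, -1]] = [[-4, -5], [3, -1], [-6, -1]].

M = [[-4, -5], [3, -1], [-6, -1]]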